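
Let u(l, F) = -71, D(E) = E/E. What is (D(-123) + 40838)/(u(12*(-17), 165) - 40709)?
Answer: -40839/40780 ≈ -1.0014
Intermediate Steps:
D(E) = 1
(D(-123) + 40838)/(u(12*(-17), 165) - 40709) = (1 + 40838)/(-71 - 40709) = 40839/(-40780) = 40839*(-1/40780) = -40839/40780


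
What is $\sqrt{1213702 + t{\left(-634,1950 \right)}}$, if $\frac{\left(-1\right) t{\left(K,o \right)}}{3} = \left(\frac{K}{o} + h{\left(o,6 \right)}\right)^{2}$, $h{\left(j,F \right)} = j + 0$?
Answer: $\frac{i \sqrt{9686863347717}}{975} \approx 3192.2 i$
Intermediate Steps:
$h{\left(j,F \right)} = j$
$t{\left(K,o \right)} = - 3 \left(o + \frac{K}{o}\right)^{2}$ ($t{\left(K,o \right)} = - 3 \left(\frac{K}{o} + o\right)^{2} = - 3 \left(o + \frac{K}{o}\right)^{2}$)
$\sqrt{1213702 + t{\left(-634,1950 \right)}} = \sqrt{1213702 - \frac{3 \left(-634 + 1950^{2}\right)^{2}}{3802500}} = \sqrt{1213702 - \frac{\left(-634 + 3802500\right)^{2}}{1267500}} = \sqrt{1213702 - \frac{3801866^{2}}{1267500}} = \sqrt{1213702 - \frac{1}{1267500} \cdot 14454185081956} = \sqrt{1213702 - \frac{3613546270489}{316875}} = \sqrt{- \frac{3228954449239}{316875}} = \frac{i \sqrt{9686863347717}}{975}$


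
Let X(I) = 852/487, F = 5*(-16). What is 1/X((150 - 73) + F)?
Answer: 487/852 ≈ 0.57160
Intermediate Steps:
F = -80
X(I) = 852/487 (X(I) = 852*(1/487) = 852/487)
1/X((150 - 73) + F) = 1/(852/487) = 487/852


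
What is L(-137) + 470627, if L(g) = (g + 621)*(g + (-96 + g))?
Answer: 291547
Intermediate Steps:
L(g) = (-96 + 2*g)*(621 + g) (L(g) = (621 + g)*(-96 + 2*g) = (-96 + 2*g)*(621 + g))
L(-137) + 470627 = (-59616 + 2*(-137)² + 1146*(-137)) + 470627 = (-59616 + 2*18769 - 157002) + 470627 = (-59616 + 37538 - 157002) + 470627 = -179080 + 470627 = 291547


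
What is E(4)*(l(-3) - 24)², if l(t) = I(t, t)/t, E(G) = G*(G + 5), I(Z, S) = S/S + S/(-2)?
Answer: 22201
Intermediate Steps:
I(Z, S) = 1 - S/2 (I(Z, S) = 1 + S*(-½) = 1 - S/2)
E(G) = G*(5 + G)
l(t) = (1 - t/2)/t
E(4)*(l(-3) - 24)² = (4*(5 + 4))*((½)*(2 - 1*(-3))/(-3) - 24)² = (4*9)*((½)*(-⅓)*(2 + 3) - 24)² = 36*((½)*(-⅓)*5 - 24)² = 36*(-⅚ - 24)² = 36*(-149/6)² = 36*(22201/36) = 22201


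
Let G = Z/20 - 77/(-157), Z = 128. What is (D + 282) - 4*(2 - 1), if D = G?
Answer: 223639/785 ≈ 284.89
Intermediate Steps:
G = 5409/785 (G = 128/20 - 77/(-157) = 128*(1/20) - 77*(-1/157) = 32/5 + 77/157 = 5409/785 ≈ 6.8904)
D = 5409/785 ≈ 6.8904
(D + 282) - 4*(2 - 1) = (5409/785 + 282) - 4*(2 - 1) = 226779/785 - 4*1 = 226779/785 - 4 = 223639/785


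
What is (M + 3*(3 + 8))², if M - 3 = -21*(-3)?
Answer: 9801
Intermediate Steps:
M = 66 (M = 3 - 21*(-3) = 3 + 63 = 66)
(M + 3*(3 + 8))² = (66 + 3*(3 + 8))² = (66 + 3*11)² = (66 + 33)² = 99² = 9801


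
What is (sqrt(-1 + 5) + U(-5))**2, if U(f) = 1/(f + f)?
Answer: 361/100 ≈ 3.6100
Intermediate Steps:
U(f) = 1/(2*f)
(sqrt(-1 + 5) + U(-5))**2 = (sqrt(-1 + 5) + (1/2)/(-5))**2 = (sqrt(4) + (1/2)*(-1/5))**2 = (2 - 1/10)**2 = (19/10)**2 = 361/100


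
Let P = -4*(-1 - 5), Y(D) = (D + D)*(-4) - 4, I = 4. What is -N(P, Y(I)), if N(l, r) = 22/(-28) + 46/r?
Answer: 130/63 ≈ 2.0635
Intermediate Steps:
Y(D) = -4 - 8*D (Y(D) = (2*D)*(-4) - 4 = -8*D - 4 = -4 - 8*D)
P = 24 (P = -4*(-6) = 24)
N(l, r) = -11/14 + 46/r (N(l, r) = 22*(-1/28) + 46/r = -11/14 + 46/r)
-N(P, Y(I)) = -(-11/14 + 46/(-4 - 8*4)) = -(-11/14 + 46/(-4 - 32)) = -(-11/14 + 46/(-36)) = -(-11/14 + 46*(-1/36)) = -(-11/14 - 23/18) = -1*(-130/63) = 130/63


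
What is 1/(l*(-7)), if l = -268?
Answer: 1/1876 ≈ 0.00053305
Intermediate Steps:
1/(l*(-7)) = 1/(-268*(-7)) = 1/1876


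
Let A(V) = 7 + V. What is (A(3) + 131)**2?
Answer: 19881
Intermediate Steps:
(A(3) + 131)**2 = ((7 + 3) + 131)**2 = (10 + 131)**2 = 141**2 = 19881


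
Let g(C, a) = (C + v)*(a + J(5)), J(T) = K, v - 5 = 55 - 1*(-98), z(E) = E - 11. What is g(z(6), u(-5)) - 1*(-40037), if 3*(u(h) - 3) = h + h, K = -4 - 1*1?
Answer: 39221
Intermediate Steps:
z(E) = -11 + E
K = -5 (K = -4 - 1 = -5)
v = 158 (v = 5 + (55 - 1*(-98)) = 5 + (55 + 98) = 5 + 153 = 158)
J(T) = -5
u(h) = 3 + 2*h/3 (u(h) = 3 + (h + h)/3 = 3 + (2*h)/3 = 3 + 2*h/3)
g(C, a) = (-5 + a)*(158 + C) (g(C, a) = (C + 158)*(a - 5) = (158 + C)*(-5 + a) = (-5 + a)*(158 + C))
g(z(6), u(-5)) - 1*(-40037) = (-790 - 5*(-11 + 6) + 158*(3 + (2/3)*(-5)) + (-11 + 6)*(3 + (2/3)*(-5))) - 1*(-40037) = (-790 - 5*(-5) + 158*(3 - 10/3) - 5*(3 - 10/3)) + 40037 = (-790 + 25 + 158*(-1/3) - 5*(-1/3)) + 40037 = (-790 + 25 - 158/3 + 5/3) + 40037 = -816 + 40037 = 39221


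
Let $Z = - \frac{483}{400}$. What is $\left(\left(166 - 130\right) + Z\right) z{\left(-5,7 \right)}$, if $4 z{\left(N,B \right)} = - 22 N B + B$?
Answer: $\frac{10813509}{1600} \approx 6758.4$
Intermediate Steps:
$z{\left(N,B \right)} = \frac{B}{4} - \frac{11 B N}{2}$ ($z{\left(N,B \right)} = \frac{- 22 N B + B}{4} = \frac{- 22 B N + B}{4} = \frac{B - 22 B N}{4} = \frac{B}{4} - \frac{11 B N}{2}$)
$Z = - \frac{483}{400}$ ($Z = \left(-483\right) \frac{1}{400} = - \frac{483}{400} \approx -1.2075$)
$\left(\left(166 - 130\right) + Z\right) z{\left(-5,7 \right)} = \left(\left(166 - 130\right) - \frac{483}{400}\right) \frac{1}{4} \cdot 7 \left(1 - -110\right) = \left(\left(166 - 130\right) - \frac{483}{400}\right) \frac{1}{4} \cdot 7 \left(1 + 110\right) = \left(36 - \frac{483}{400}\right) \frac{1}{4} \cdot 7 \cdot 111 = \frac{13917}{400} \cdot \frac{777}{4} = \frac{10813509}{1600}$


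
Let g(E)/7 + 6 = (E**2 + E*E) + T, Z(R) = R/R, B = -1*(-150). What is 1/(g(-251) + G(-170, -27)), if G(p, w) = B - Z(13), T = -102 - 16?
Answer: 1/881295 ≈ 1.1347e-6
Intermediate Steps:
T = -118
B = 150
Z(R) = 1
G(p, w) = 149 (G(p, w) = 150 - 1*1 = 150 - 1 = 149)
g(E) = -868 + 14*E**2 (g(E) = -42 + 7*((E**2 + E*E) - 118) = -42 + 7*((E**2 + E**2) - 118) = -42 + 7*(2*E**2 - 118) = -42 + 7*(-118 + 2*E**2) = -42 + (-826 + 14*E**2) = -868 + 14*E**2)
1/(g(-251) + G(-170, -27)) = 1/((-868 + 14*(-251)**2) + 149) = 1/((-868 + 14*63001) + 149) = 1/((-868 + 882014) + 149) = 1/(881146 + 149) = 1/881295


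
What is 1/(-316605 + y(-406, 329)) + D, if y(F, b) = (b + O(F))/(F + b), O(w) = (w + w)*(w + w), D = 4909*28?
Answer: 491651234077/3576894 ≈ 1.3745e+5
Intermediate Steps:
D = 137452
O(w) = 4*w**2 (O(w) = (2*w)*(2*w) = 4*w**2)
y(F, b) = (b + 4*F**2)/(F + b)
1/(-316605 + y(-406, 329)) + D = 1/(-316605 + (329 + 4*(-406)**2)/(-406 + 329)) + 137452 = 1/(-316605 + (329 + 4*164836)/(-77)) + 137452 = 1/(-316605 - (329 + 659344)/77) + 137452 = 1/(-316605 - 1/77*659673) + 137452 = 1/(-316605 - 94239/11) + 137452 = 1/(-3576894/11) + 137452 = -11/3576894 + 137452 = 491651234077/3576894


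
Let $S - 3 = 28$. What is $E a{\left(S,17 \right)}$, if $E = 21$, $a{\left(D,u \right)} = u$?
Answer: $357$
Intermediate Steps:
$S = 31$ ($S = 3 + 28 = 31$)
$E a{\left(S,17 \right)} = 21 \cdot 17 = 357$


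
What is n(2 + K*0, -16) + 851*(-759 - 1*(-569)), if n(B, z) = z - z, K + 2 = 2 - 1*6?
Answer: -161690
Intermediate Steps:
K = -6 (K = -2 + (2 - 1*6) = -2 + (2 - 6) = -2 - 4 = -6)
n(B, z) = 0
n(2 + K*0, -16) + 851*(-759 - 1*(-569)) = 0 + 851*(-759 - 1*(-569)) = 0 + 851*(-759 + 569) = 0 + 851*(-190) = 0 - 161690 = -161690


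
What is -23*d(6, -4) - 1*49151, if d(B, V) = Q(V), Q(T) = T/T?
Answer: -49174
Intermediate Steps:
Q(T) = 1
d(B, V) = 1
-23*d(6, -4) - 1*49151 = -23*1 - 1*49151 = -23 - 49151 = -49174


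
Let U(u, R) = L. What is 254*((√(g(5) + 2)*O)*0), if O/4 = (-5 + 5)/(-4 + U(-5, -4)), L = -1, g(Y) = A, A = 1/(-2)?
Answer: 0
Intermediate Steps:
A = -½ ≈ -0.50000
g(Y) = -½
U(u, R) = -1
O = 0 (O = 4*((-5 + 5)/(-4 - 1)) = 4*(0/(-5)) = 4*(0*(-⅕)) = 4*0 = 0)
254*((√(g(5) + 2)*O)*0) = 254*((√(-½ + 2)*0)*0) = 254*((√(3/2)*0)*0) = 254*(((√6/2)*0)*0) = 254*(0*0) = 254*0 = 0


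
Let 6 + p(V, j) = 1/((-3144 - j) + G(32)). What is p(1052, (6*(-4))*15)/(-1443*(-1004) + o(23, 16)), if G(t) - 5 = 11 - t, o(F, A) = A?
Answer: -16801/4056606400 ≈ -4.1416e-6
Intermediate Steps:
G(t) = 16 - t (G(t) = 5 + (11 - t) = 16 - t)
p(V, j) = -6 + 1/(-3160 - j) (p(V, j) = -6 + 1/((-3144 - j) + (16 - 1*32)) = -6 + 1/((-3144 - j) + (16 - 32)) = -6 + 1/((-3144 - j) - 16) = -6 + 1/(-3160 - j))
p(1052, (6*(-4))*15)/(-1443*(-1004) + o(23, 16)) = ((-18961 - 6*6*(-4)*15)/(3160 + (6*(-4))*15))/(-1443*(-1004) + 16) = ((-18961 - (-144)*15)/(3160 - 24*15))/(1448772 + 16) = ((-18961 - 6*(-360))/(3160 - 360))/1448788 = ((-18961 + 2160)/2800)*(1/1448788) = ((1/2800)*(-16801))*(1/1448788) = -16801/2800*1/1448788 = -16801/4056606400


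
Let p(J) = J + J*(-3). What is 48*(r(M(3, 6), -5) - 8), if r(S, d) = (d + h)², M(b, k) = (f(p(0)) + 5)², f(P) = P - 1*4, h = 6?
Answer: -336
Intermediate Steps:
p(J) = -2*J (p(J) = J - 3*J = -2*J)
f(P) = -4 + P (f(P) = P - 4 = -4 + P)
M(b, k) = 1 (M(b, k) = ((-4 - 2*0) + 5)² = ((-4 + 0) + 5)² = (-4 + 5)² = 1² = 1)
r(S, d) = (6 + d)² (r(S, d) = (d + 6)² = (6 + d)²)
48*(r(M(3, 6), -5) - 8) = 48*((6 - 5)² - 8) = 48*(1² - 8) = 48*(1 - 8) = 48*(-7) = -336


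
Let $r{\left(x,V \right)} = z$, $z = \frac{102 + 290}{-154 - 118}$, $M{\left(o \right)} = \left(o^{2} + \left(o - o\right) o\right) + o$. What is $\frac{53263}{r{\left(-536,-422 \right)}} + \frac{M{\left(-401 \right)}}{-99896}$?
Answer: $- \frac{461514596}{12487} \approx -36960.0$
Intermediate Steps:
$M{\left(o \right)} = o + o^{2}$ ($M{\left(o \right)} = \left(o^{2} + 0 o\right) + o = \left(o^{2} + 0\right) + o = o^{2} + o = o + o^{2}$)
$z = - \frac{49}{34}$ ($z = \frac{392}{-272} = 392 \left(- \frac{1}{272}\right) = - \frac{49}{34} \approx -1.4412$)
$r{\left(x,V \right)} = - \frac{49}{34}$
$\frac{53263}{r{\left(-536,-422 \right)}} + \frac{M{\left(-401 \right)}}{-99896} = \frac{53263}{- \frac{49}{34}} + \frac{\left(-401\right) \left(1 - 401\right)}{-99896} = 53263 \left(- \frac{34}{49}\right) + \left(-401\right) \left(-400\right) \left(- \frac{1}{99896}\right) = -36958 + 160400 \left(- \frac{1}{99896}\right) = -36958 - \frac{20050}{12487} = - \frac{461514596}{12487}$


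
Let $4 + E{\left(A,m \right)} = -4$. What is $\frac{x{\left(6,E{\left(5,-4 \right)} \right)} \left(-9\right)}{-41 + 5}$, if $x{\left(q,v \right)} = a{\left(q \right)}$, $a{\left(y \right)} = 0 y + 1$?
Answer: $\frac{1}{4} \approx 0.25$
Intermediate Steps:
$E{\left(A,m \right)} = -8$ ($E{\left(A,m \right)} = -4 - 4 = -8$)
$a{\left(y \right)} = 1$ ($a{\left(y \right)} = 0 + 1 = 1$)
$x{\left(q,v \right)} = 1$
$\frac{x{\left(6,E{\left(5,-4 \right)} \right)} \left(-9\right)}{-41 + 5} = \frac{1 \left(-9\right)}{-41 + 5} = - \frac{9}{-36} = \left(-9\right) \left(- \frac{1}{36}\right) = \frac{1}{4}$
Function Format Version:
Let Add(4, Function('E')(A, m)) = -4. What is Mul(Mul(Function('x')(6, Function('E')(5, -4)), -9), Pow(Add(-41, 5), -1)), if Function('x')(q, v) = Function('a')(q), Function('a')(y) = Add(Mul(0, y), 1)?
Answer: Rational(1, 4) ≈ 0.25000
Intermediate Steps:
Function('E')(A, m) = -8 (Function('E')(A, m) = Add(-4, -4) = -8)
Function('a')(y) = 1 (Function('a')(y) = Add(0, 1) = 1)
Function('x')(q, v) = 1
Mul(Mul(Function('x')(6, Function('E')(5, -4)), -9), Pow(Add(-41, 5), -1)) = Mul(Mul(1, -9), Pow(Add(-41, 5), -1)) = Mul(-9, Pow(-36, -1)) = Mul(-9, Rational(-1, 36)) = Rational(1, 4)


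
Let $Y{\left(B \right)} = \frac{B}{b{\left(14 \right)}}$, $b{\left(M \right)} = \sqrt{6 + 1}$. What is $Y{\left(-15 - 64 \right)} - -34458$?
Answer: $34458 - \frac{79 \sqrt{7}}{7} \approx 34428.0$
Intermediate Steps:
$b{\left(M \right)} = \sqrt{7}$
$Y{\left(B \right)} = \frac{B \sqrt{7}}{7}$ ($Y{\left(B \right)} = \frac{B}{\sqrt{7}} = B \frac{\sqrt{7}}{7} = \frac{B \sqrt{7}}{7}$)
$Y{\left(-15 - 64 \right)} - -34458 = \frac{\left(-15 - 64\right) \sqrt{7}}{7} - -34458 = \frac{\left(-15 - 64\right) \sqrt{7}}{7} + 34458 = \frac{1}{7} \left(-79\right) \sqrt{7} + 34458 = - \frac{79 \sqrt{7}}{7} + 34458 = 34458 - \frac{79 \sqrt{7}}{7}$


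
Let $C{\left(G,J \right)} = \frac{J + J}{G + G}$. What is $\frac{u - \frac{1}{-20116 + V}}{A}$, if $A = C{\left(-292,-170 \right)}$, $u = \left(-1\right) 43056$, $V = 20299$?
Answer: $- \frac{1150370354}{15555} \approx -73955.0$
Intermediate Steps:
$u = -43056$
$C{\left(G,J \right)} = \frac{J}{G}$ ($C{\left(G,J \right)} = \frac{2 J}{2 G} = 2 J \frac{1}{2 G} = \frac{J}{G}$)
$A = \frac{85}{146}$ ($A = - \frac{170}{-292} = \left(-170\right) \left(- \frac{1}{292}\right) = \frac{85}{146} \approx 0.58219$)
$\frac{u - \frac{1}{-20116 + V}}{A} = \frac{-43056 - \frac{1}{-20116 + 20299}}{\frac{85}{146}} = \left(-43056 - \frac{1}{183}\right) \frac{146}{85} = \left(- \frac{7879249}{183}\right) \frac{146}{85} = - \frac{1150370354}{15555}$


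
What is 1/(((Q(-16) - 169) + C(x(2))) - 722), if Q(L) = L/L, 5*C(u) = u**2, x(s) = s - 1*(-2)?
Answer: -5/4434 ≈ -0.0011276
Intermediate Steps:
x(s) = 2 + s (x(s) = s + 2 = 2 + s)
C(u) = u**2/5
Q(L) = 1
1/(((Q(-16) - 169) + C(x(2))) - 722) = 1/(((1 - 169) + (2 + 2)**2/5) - 722) = 1/((-168 + (1/5)*4**2) - 722) = 1/((-168 + (1/5)*16) - 722) = 1/((-168 + 16/5) - 722) = 1/(-824/5 - 722) = 1/(-4434/5) = -5/4434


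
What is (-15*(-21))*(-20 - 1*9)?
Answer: -9135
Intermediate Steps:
(-15*(-21))*(-20 - 1*9) = 315*(-20 - 9) = 315*(-29) = -9135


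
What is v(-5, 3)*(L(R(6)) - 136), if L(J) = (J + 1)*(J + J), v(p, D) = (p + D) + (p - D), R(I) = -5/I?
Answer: 12265/9 ≈ 1362.8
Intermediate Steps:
v(p, D) = 2*p (v(p, D) = (D + p) + (p - D) = 2*p)
L(J) = 2*J*(1 + J) (L(J) = (1 + J)*(2*J) = 2*J*(1 + J))
v(-5, 3)*(L(R(6)) - 136) = (2*(-5))*(2*(-5/6)*(1 - 5/6) - 136) = -10*(2*(-5*⅙)*(1 - 5*⅙) - 136) = -10*(2*(-⅚)*(1 - ⅚) - 136) = -10*(2*(-⅚)*(⅙) - 136) = -10*(-5/18 - 136) = -10*(-2453/18) = 12265/9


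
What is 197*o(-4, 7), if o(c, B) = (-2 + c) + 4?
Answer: -394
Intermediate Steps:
o(c, B) = 2 + c
197*o(-4, 7) = 197*(2 - 4) = 197*(-2) = -394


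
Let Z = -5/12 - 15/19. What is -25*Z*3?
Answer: 6875/76 ≈ 90.461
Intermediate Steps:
Z = -275/228 (Z = -5*1/12 - 15*1/19 = -5/12 - 15/19 = -275/228 ≈ -1.2061)
-25*Z*3 = -25*(-275/228)*3 = (6875/228)*3 = 6875/76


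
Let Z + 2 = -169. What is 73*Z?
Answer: -12483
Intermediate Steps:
Z = -171 (Z = -2 - 169 = -171)
73*Z = 73*(-171) = -12483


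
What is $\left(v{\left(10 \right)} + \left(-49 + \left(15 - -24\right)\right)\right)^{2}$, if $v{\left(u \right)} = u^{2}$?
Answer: $8100$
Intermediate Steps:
$\left(v{\left(10 \right)} + \left(-49 + \left(15 - -24\right)\right)\right)^{2} = \left(10^{2} + \left(-49 + \left(15 - -24\right)\right)\right)^{2} = \left(100 + \left(-49 + \left(15 + 24\right)\right)\right)^{2} = \left(100 + \left(-49 + 39\right)\right)^{2} = \left(100 - 10\right)^{2} = 90^{2} = 8100$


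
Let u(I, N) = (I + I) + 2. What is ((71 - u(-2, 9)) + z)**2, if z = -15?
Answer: 3364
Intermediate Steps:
u(I, N) = 2 + 2*I (u(I, N) = 2*I + 2 = 2 + 2*I)
((71 - u(-2, 9)) + z)**2 = ((71 - (2 + 2*(-2))) - 15)**2 = ((71 - (2 - 4)) - 15)**2 = ((71 - 1*(-2)) - 15)**2 = ((71 + 2) - 15)**2 = (73 - 15)**2 = 58**2 = 3364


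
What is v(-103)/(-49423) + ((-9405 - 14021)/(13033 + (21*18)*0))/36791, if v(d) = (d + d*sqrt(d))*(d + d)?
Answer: -10175127314652/23698185321569 - 21218*I*sqrt(103)/49423 ≈ -0.42936 - 4.3571*I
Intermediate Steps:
v(d) = 2*d*(d + d**(3/2)) (v(d) = (d + d**(3/2))*(2*d) = 2*d*(d + d**(3/2)))
v(-103)/(-49423) + ((-9405 - 14021)/(13033 + (21*18)*0))/36791 = (2*(-103)**2 + 2*(-103)**(5/2))/(-49423) + ((-9405 - 14021)/(13033 + (21*18)*0))/36791 = (2*10609 + 2*(10609*I*sqrt(103)))*(-1/49423) - 23426/(13033 + 378*0)*(1/36791) = (21218 + 21218*I*sqrt(103))*(-1/49423) - 23426/(13033 + 0)*(1/36791) = (-21218/49423 - 21218*I*sqrt(103)/49423) - 23426/13033*(1/36791) = (-21218/49423 - 21218*I*sqrt(103)/49423) - 23426*1/13033*(1/36791) = (-21218/49423 - 21218*I*sqrt(103)/49423) - 23426/13033*1/36791 = (-21218/49423 - 21218*I*sqrt(103)/49423) - 23426/479497103 = -10175127314652/23698185321569 - 21218*I*sqrt(103)/49423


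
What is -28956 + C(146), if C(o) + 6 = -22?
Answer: -28984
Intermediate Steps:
C(o) = -28 (C(o) = -6 - 22 = -28)
-28956 + C(146) = -28956 - 28 = -28984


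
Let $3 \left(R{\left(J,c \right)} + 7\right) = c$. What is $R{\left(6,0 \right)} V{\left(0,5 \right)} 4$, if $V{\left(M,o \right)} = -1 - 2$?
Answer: $84$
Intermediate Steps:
$V{\left(M,o \right)} = -3$
$R{\left(J,c \right)} = -7 + \frac{c}{3}$
$R{\left(6,0 \right)} V{\left(0,5 \right)} 4 = \left(-7 + \frac{1}{3} \cdot 0\right) \left(-3\right) 4 = \left(-7 + 0\right) \left(-3\right) 4 = \left(-7\right) \left(-3\right) 4 = 21 \cdot 4 = 84$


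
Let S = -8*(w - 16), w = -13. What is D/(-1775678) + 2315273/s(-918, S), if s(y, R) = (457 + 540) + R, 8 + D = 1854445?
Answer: 4108900227021/2182308262 ≈ 1882.8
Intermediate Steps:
D = 1854437 (D = -8 + 1854445 = 1854437)
S = 232 (S = -8*(-13 - 16) = -8*(-29) = 232)
s(y, R) = 997 + R
D/(-1775678) + 2315273/s(-918, S) = 1854437/(-1775678) + 2315273/(997 + 232) = 1854437*(-1/1775678) + 2315273/1229 = -1854437/1775678 + 2315273*(1/1229) = -1854437/1775678 + 2315273/1229 = 4108900227021/2182308262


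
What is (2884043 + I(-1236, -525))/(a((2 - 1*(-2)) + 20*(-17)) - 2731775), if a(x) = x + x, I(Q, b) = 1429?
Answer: -2885472/2732447 ≈ -1.0560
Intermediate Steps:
a(x) = 2*x
(2884043 + I(-1236, -525))/(a((2 - 1*(-2)) + 20*(-17)) - 2731775) = (2884043 + 1429)/(2*((2 - 1*(-2)) + 20*(-17)) - 2731775) = 2885472/(2*((2 + 2) - 340) - 2731775) = 2885472/(2*(4 - 340) - 2731775) = 2885472/(2*(-336) - 2731775) = 2885472/(-672 - 2731775) = 2885472/(-2732447) = 2885472*(-1/2732447) = -2885472/2732447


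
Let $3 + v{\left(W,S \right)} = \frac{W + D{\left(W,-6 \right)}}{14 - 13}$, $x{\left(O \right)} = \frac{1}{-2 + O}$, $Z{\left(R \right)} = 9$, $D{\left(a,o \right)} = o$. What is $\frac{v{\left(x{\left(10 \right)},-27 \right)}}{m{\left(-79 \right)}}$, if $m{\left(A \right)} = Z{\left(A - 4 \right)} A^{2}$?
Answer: $- \frac{71}{449352} \approx -0.00015801$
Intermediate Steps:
$v{\left(W,S \right)} = -9 + W$ ($v{\left(W,S \right)} = -3 + \frac{W - 6}{14 - 13} = -3 + \frac{-6 + W}{1} = -3 + \left(-6 + W\right) 1 = -3 + \left(-6 + W\right) = -9 + W$)
$m{\left(A \right)} = 9 A^{2}$
$\frac{v{\left(x{\left(10 \right)},-27 \right)}}{m{\left(-79 \right)}} = \frac{-9 + \frac{1}{-2 + 10}}{9 \left(-79\right)^{2}} = \frac{-9 + \frac{1}{8}}{9 \cdot 6241} = \frac{-9 + \frac{1}{8}}{56169} = \left(- \frac{71}{8}\right) \frac{1}{56169} = - \frac{71}{449352}$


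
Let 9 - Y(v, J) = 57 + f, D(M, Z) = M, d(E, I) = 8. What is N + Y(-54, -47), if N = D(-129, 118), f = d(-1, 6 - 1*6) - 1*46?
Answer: -139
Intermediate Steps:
f = -38 (f = 8 - 1*46 = 8 - 46 = -38)
N = -129
Y(v, J) = -10 (Y(v, J) = 9 - (57 - 38) = 9 - 1*19 = 9 - 19 = -10)
N + Y(-54, -47) = -129 - 10 = -139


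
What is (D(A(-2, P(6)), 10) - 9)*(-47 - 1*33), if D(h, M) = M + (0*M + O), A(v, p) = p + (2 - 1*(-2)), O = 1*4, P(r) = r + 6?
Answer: -400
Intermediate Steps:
P(r) = 6 + r
O = 4
A(v, p) = 4 + p (A(v, p) = p + (2 + 2) = p + 4 = 4 + p)
D(h, M) = 4 + M (D(h, M) = M + (0*M + 4) = M + (0 + 4) = M + 4 = 4 + M)
(D(A(-2, P(6)), 10) - 9)*(-47 - 1*33) = ((4 + 10) - 9)*(-47 - 1*33) = (14 - 9)*(-47 - 33) = 5*(-80) = -400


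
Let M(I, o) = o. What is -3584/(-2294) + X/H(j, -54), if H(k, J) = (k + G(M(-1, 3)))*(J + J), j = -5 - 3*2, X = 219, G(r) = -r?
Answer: 986899/578088 ≈ 1.7072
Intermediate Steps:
j = -11 (j = -5 - 6 = -11)
H(k, J) = 2*J*(-3 + k) (H(k, J) = (k - 1*3)*(J + J) = (k - 3)*(2*J) = (-3 + k)*(2*J) = 2*J*(-3 + k))
-3584/(-2294) + X/H(j, -54) = -3584/(-2294) + 219/((2*(-54)*(-3 - 11))) = -3584*(-1/2294) + 219/((2*(-54)*(-14))) = 1792/1147 + 219/1512 = 1792/1147 + 219*(1/1512) = 1792/1147 + 73/504 = 986899/578088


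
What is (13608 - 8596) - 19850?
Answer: -14838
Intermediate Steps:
(13608 - 8596) - 19850 = 5012 - 19850 = -14838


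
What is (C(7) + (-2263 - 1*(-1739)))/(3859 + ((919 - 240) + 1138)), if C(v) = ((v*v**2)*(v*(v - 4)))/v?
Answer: 505/5676 ≈ 0.088971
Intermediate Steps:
C(v) = v**3*(-4 + v) (C(v) = (v**3*(v*(-4 + v)))/v = (v**4*(-4 + v))/v = v**3*(-4 + v))
(C(7) + (-2263 - 1*(-1739)))/(3859 + ((919 - 240) + 1138)) = (7**3*(-4 + 7) + (-2263 - 1*(-1739)))/(3859 + ((919 - 240) + 1138)) = (343*3 + (-2263 + 1739))/(3859 + (679 + 1138)) = (1029 - 524)/(3859 + 1817) = 505/5676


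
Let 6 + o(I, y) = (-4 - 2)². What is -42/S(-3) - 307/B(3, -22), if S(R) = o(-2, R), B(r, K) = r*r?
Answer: -1598/45 ≈ -35.511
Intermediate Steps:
B(r, K) = r²
o(I, y) = 30 (o(I, y) = -6 + (-4 - 2)² = -6 + (-6)² = -6 + 36 = 30)
S(R) = 30
-42/S(-3) - 307/B(3, -22) = -42/30 - 307/(3²) = -42*1/30 - 307/9 = -7/5 - 307*⅑ = -7/5 - 307/9 = -1598/45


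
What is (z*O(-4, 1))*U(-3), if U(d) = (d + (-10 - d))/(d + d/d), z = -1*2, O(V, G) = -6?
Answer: 60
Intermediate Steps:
z = -2
U(d) = -10/(1 + d) (U(d) = -10/(d + 1) = -10/(1 + d))
(z*O(-4, 1))*U(-3) = (-2*(-6))*(-10/(1 - 3)) = 12*(-10/(-2)) = 12*(-10*(-½)) = 12*5 = 60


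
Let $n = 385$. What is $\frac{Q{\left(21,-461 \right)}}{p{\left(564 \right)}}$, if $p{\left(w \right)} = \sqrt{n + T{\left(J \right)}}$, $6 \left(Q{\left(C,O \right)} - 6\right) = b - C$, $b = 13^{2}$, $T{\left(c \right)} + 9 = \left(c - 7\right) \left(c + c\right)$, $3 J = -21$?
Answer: $\frac{46 \sqrt{143}}{429} \approx 1.2822$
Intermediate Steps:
$J = -7$ ($J = \frac{1}{3} \left(-21\right) = -7$)
$T{\left(c \right)} = -9 + 2 c \left(-7 + c\right)$ ($T{\left(c \right)} = -9 + \left(c - 7\right) \left(c + c\right) = -9 + \left(-7 + c\right) 2 c = -9 + 2 c \left(-7 + c\right)$)
$b = 169$
$Q{\left(C,O \right)} = \frac{205}{6} - \frac{C}{6}$ ($Q{\left(C,O \right)} = 6 + \frac{169 - C}{6} = 6 - \left(- \frac{169}{6} + \frac{C}{6}\right) = \frac{205}{6} - \frac{C}{6}$)
$p{\left(w \right)} = 2 \sqrt{143}$ ($p{\left(w \right)} = \sqrt{385 - \left(-89 - 98\right)} = \sqrt{385 + \left(-9 + 98 + 2 \cdot 49\right)} = \sqrt{385 + \left(-9 + 98 + 98\right)} = \sqrt{385 + 187} = \sqrt{572} = 2 \sqrt{143}$)
$\frac{Q{\left(21,-461 \right)}}{p{\left(564 \right)}} = \frac{\frac{205}{6} - \frac{7}{2}}{2 \sqrt{143}} = \left(\frac{205}{6} - \frac{7}{2}\right) \frac{\sqrt{143}}{286} = \frac{92 \frac{\sqrt{143}}{286}}{3} = \frac{46 \sqrt{143}}{429}$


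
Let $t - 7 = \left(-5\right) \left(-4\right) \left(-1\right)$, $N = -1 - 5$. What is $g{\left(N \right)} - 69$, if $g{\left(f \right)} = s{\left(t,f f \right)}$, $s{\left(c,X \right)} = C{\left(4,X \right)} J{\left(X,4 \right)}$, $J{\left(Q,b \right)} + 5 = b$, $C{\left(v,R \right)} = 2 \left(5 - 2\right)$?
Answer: $-75$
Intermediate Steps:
$C{\left(v,R \right)} = 6$ ($C{\left(v,R \right)} = 2 \cdot 3 = 6$)
$N = -6$ ($N = -1 - 5 = -6$)
$t = -13$ ($t = 7 + \left(-5\right) \left(-4\right) \left(-1\right) = 7 + 20 \left(-1\right) = 7 - 20 = -13$)
$J{\left(Q,b \right)} = -5 + b$
$s{\left(c,X \right)} = -6$ ($s{\left(c,X \right)} = 6 \left(-5 + 4\right) = 6 \left(-1\right) = -6$)
$g{\left(f \right)} = -6$
$g{\left(N \right)} - 69 = -6 - 69 = -75$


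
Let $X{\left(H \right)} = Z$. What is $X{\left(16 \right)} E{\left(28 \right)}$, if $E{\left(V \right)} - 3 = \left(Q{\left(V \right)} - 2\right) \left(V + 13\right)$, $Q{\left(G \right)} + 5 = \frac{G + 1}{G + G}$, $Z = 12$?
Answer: $- \frac{44145}{14} \approx -3153.2$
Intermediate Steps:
$X{\left(H \right)} = 12$
$Q{\left(G \right)} = -5 + \frac{1 + G}{2 G}$ ($Q{\left(G \right)} = -5 + \frac{G + 1}{G + G} = -5 + \frac{1 + G}{2 G}$)
$E{\left(V \right)} = 3 + \left(-2 + \frac{1 - 9 V}{2 V}\right) \left(13 + V\right)$ ($E{\left(V \right)} = 3 + \left(\frac{1 - 9 V}{2 V} - 2\right) \left(V + 13\right) = 3 + \left(-2 + \frac{1 - 9 V}{2 V}\right) \left(13 + V\right)$)
$X{\left(16 \right)} E{\left(28 \right)} = 12 \left(-81 - 182 + \frac{13}{2 \cdot 28}\right) = 12 \left(-81 - 182 + \frac{13}{2} \cdot \frac{1}{28}\right) = 12 \left(-81 - 182 + \frac{13}{56}\right) = 12 \left(- \frac{14715}{56}\right) = - \frac{44145}{14}$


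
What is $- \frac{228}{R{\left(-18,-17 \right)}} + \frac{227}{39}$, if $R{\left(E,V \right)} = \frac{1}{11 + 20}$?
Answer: $- \frac{275425}{39} \approx -7062.2$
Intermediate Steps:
$R{\left(E,V \right)} = \frac{1}{31}$
$- \frac{228}{R{\left(-18,-17 \right)}} + \frac{227}{39} = - 228 \frac{1}{\frac{1}{31}} + \frac{227}{39} = \left(-228\right) 31 + 227 \cdot \frac{1}{39} = -7068 + \frac{227}{39} = - \frac{275425}{39}$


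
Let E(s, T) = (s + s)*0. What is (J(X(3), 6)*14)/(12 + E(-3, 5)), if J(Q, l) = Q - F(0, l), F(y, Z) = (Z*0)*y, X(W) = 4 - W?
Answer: 7/6 ≈ 1.1667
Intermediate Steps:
F(y, Z) = 0 (F(y, Z) = 0*y = 0)
E(s, T) = 0 (E(s, T) = (2*s)*0 = 0)
J(Q, l) = Q (J(Q, l) = Q - 1*0 = Q + 0 = Q)
(J(X(3), 6)*14)/(12 + E(-3, 5)) = ((4 - 1*3)*14)/(12 + 0) = ((4 - 3)*14)/12 = (1*14)*(1/12) = 14*(1/12) = 7/6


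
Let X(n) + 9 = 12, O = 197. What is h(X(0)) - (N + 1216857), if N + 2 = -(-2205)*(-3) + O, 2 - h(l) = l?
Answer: -1210438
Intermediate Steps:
X(n) = 3 (X(n) = -9 + 12 = 3)
h(l) = 2 - l
N = -6420 (N = -2 + (-(-2205)*(-3) + 197) = -2 + (-245*27 + 197) = -2 + (-6615 + 197) = -2 - 6418 = -6420)
h(X(0)) - (N + 1216857) = (2 - 1*3) - (-6420 + 1216857) = (2 - 3) - 1*1210437 = -1 - 1210437 = -1210438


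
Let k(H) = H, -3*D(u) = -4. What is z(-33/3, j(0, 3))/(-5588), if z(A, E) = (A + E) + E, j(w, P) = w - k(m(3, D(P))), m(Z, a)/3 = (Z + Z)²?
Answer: 227/5588 ≈ 0.040623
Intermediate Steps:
D(u) = 4/3 (D(u) = -⅓*(-4) = 4/3)
m(Z, a) = 12*Z² (m(Z, a) = 3*(Z + Z)² = 3*(2*Z)² = 3*(4*Z²) = 12*Z²)
j(w, P) = -108 + w (j(w, P) = w - 12*3² = w - 12*9 = w - 1*108 = w - 108 = -108 + w)
z(A, E) = A + 2*E
z(-33/3, j(0, 3))/(-5588) = (-33/3 + 2*(-108 + 0))/(-5588) = (-33*⅓ + 2*(-108))*(-1/5588) = (-11 - 216)*(-1/5588) = -227*(-1/5588) = 227/5588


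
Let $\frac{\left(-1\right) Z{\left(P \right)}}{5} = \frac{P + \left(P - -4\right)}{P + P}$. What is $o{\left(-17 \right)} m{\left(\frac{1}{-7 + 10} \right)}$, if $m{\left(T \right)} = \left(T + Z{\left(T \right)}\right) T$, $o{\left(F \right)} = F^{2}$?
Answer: $- \frac{30056}{9} \approx -3339.6$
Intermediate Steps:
$Z{\left(P \right)} = - \frac{5 \left(4 + 2 P\right)}{2 P}$ ($Z{\left(P \right)} = - 5 \frac{P + \left(P - -4\right)}{P + P} = - 5 \frac{P + \left(P + 4\right)}{2 P} = - 5 \left(P + \left(4 + P\right)\right) \frac{1}{2 P} = - 5 \left(4 + 2 P\right) \frac{1}{2 P} = - 5 \frac{4 + 2 P}{2 P} = - \frac{5 \left(4 + 2 P\right)}{2 P}$)
$m{\left(T \right)} = T \left(-5 + T - \frac{10}{T}\right)$ ($m{\left(T \right)} = \left(T - \left(5 + \frac{10}{T}\right)\right) T = \left(-5 + T - \frac{10}{T}\right) T = T \left(-5 + T - \frac{10}{T}\right)$)
$o{\left(-17 \right)} m{\left(\frac{1}{-7 + 10} \right)} = \left(-17\right)^{2} \left(-10 + \frac{-5 + \frac{1}{-7 + 10}}{-7 + 10}\right) = 289 \left(-10 + \frac{-5 + \frac{1}{3}}{3}\right) = 289 \left(-10 + \frac{1}{3} \left(- \frac{14}{3}\right)\right) = 289 \left(-10 - \frac{14}{9}\right) = 289 \left(- \frac{104}{9}\right) = - \frac{30056}{9}$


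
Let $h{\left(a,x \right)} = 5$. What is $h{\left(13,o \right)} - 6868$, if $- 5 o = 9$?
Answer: $-6863$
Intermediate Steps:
$o = - \frac{9}{5}$ ($o = \left(- \frac{1}{5}\right) 9 = - \frac{9}{5} \approx -1.8$)
$h{\left(13,o \right)} - 6868 = 5 - 6868 = -6863$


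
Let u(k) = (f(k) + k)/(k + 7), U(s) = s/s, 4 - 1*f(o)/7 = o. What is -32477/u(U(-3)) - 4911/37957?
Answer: -4930971977/417527 ≈ -11810.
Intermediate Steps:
f(o) = 28 - 7*o
U(s) = 1
u(k) = (28 - 6*k)/(7 + k) (u(k) = ((28 - 7*k) + k)/(k + 7) = (28 - 6*k)/(7 + k))
-32477/u(U(-3)) - 4911/37957 = -32477*(7 + 1)/(2*(14 - 3*1)) - 4911/37957 = -32477*4/(14 - 3) - 4911*1/37957 = -32477/(2*(1/8)*11) - 4911/37957 = -32477/11/4 - 4911/37957 = -32477*4/11 - 4911/37957 = -129908/11 - 4911/37957 = -4930971977/417527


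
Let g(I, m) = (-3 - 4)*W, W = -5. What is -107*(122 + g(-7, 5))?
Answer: -16799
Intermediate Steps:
g(I, m) = 35 (g(I, m) = (-3 - 4)*(-5) = -7*(-5) = 35)
-107*(122 + g(-7, 5)) = -107*(122 + 35) = -107*157 = -16799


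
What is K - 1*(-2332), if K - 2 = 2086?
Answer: 4420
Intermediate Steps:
K = 2088 (K = 2 + 2086 = 2088)
K - 1*(-2332) = 2088 - 1*(-2332) = 2088 + 2332 = 4420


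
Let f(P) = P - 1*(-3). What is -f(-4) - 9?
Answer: -8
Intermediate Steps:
f(P) = 3 + P (f(P) = P + 3 = 3 + P)
-f(-4) - 9 = -(3 - 4) - 9 = -1*(-1) - 9 = 1 - 9 = -8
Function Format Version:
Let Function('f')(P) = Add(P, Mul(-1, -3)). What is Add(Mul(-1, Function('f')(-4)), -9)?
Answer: -8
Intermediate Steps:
Function('f')(P) = Add(3, P) (Function('f')(P) = Add(P, 3) = Add(3, P))
Add(Mul(-1, Function('f')(-4)), -9) = Add(Mul(-1, Add(3, -4)), -9) = Add(Mul(-1, -1), -9) = Add(1, -9) = -8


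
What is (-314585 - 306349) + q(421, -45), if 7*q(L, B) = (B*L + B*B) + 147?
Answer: -4363311/7 ≈ -6.2333e+5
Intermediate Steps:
q(L, B) = 21 + B**2/7 + B*L/7 (q(L, B) = ((B*L + B*B) + 147)/7 = ((B*L + B**2) + 147)/7 = ((B**2 + B*L) + 147)/7 = (147 + B**2 + B*L)/7 = 21 + B**2/7 + B*L/7)
(-314585 - 306349) + q(421, -45) = (-314585 - 306349) + (21 + (1/7)*(-45)**2 + (1/7)*(-45)*421) = -620934 + (21 + (1/7)*2025 - 18945/7) = -620934 + (21 + 2025/7 - 18945/7) = -620934 - 16773/7 = -4363311/7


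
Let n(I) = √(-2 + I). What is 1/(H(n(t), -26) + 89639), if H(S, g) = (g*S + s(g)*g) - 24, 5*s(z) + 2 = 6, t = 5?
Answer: 2239855/200677966141 + 650*√3/200677966141 ≈ 1.1167e-5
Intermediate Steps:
s(z) = ⅘ (s(z) = -⅖ + (⅕)*6 = -⅖ + 6/5 = ⅘)
H(S, g) = -24 + 4*g/5 + S*g (H(S, g) = (g*S + 4*g/5) - 24 = (S*g + 4*g/5) - 24 = (4*g/5 + S*g) - 24 = -24 + 4*g/5 + S*g)
1/(H(n(t), -26) + 89639) = 1/((-24 + (⅘)*(-26) + √(-2 + 5)*(-26)) + 89639) = 1/((-24 - 104/5 + √3*(-26)) + 89639) = 1/((-24 - 104/5 - 26*√3) + 89639) = 1/((-224/5 - 26*√3) + 89639) = 1/(447971/5 - 26*√3)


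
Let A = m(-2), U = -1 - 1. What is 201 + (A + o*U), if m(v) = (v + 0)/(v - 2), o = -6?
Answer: 427/2 ≈ 213.50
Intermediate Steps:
m(v) = v/(-2 + v)
U = -2
A = ½ (A = -2/(-2 - 2) = -2/(-4) = -2*(-¼) = ½ ≈ 0.50000)
201 + (A + o*U) = 201 + (½ - 6*(-2)) = 201 + (½ + 12) = 201 + 25/2 = 427/2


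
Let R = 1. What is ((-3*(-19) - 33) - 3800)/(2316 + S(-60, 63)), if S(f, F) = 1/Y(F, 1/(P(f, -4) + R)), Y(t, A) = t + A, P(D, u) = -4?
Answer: -709888/435411 ≈ -1.6304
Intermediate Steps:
Y(t, A) = A + t
S(f, F) = 1/(-1/3 + F) (S(f, F) = 1/(1/(-4 + 1) + F) = 1/(1/(-3) + F) = 1/(-1/3 + F))
((-3*(-19) - 33) - 3800)/(2316 + S(-60, 63)) = ((-3*(-19) - 33) - 3800)/(2316 + 3/(-1 + 3*63)) = ((57 - 33) - 3800)/(2316 + 3/(-1 + 189)) = (24 - 3800)/(2316 + 3/188) = -3776/(2316 + 3*(1/188)) = -3776/(2316 + 3/188) = -3776/435411/188 = -3776*188/435411 = -709888/435411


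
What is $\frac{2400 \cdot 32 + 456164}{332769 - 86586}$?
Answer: $\frac{532964}{246183} \approx 2.1649$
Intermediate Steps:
$\frac{2400 \cdot 32 + 456164}{332769 - 86586} = \frac{76800 + 456164}{246183} = 532964 \cdot \frac{1}{246183} = \frac{532964}{246183}$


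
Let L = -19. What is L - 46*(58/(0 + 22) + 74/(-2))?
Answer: 17179/11 ≈ 1561.7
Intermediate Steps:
L - 46*(58/(0 + 22) + 74/(-2)) = -19 - 46*(58/(0 + 22) + 74/(-2)) = -19 - 46*(58/22 + 74*(-1/2)) = -19 - 46*(58*(1/22) - 37) = -19 - 46*(29/11 - 37) = -19 - 46*(-378/11) = -19 + 17388/11 = 17179/11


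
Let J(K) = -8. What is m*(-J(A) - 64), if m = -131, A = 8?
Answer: 7336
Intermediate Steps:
m*(-J(A) - 64) = -131*(-1*(-8) - 64) = -131*(8 - 64) = -131*(-56) = 7336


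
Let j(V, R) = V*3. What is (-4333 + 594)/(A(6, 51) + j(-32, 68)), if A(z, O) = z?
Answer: 3739/90 ≈ 41.544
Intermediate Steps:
j(V, R) = 3*V
(-4333 + 594)/(A(6, 51) + j(-32, 68)) = (-4333 + 594)/(6 + 3*(-32)) = -3739/(6 - 96) = -3739/(-90) = -3739*(-1/90) = 3739/90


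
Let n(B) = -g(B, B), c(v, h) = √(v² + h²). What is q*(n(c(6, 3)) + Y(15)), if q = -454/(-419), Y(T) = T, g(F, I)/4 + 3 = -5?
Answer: 21338/419 ≈ 50.926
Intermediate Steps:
g(F, I) = -32 (g(F, I) = -12 + 4*(-5) = -12 - 20 = -32)
c(v, h) = √(h² + v²)
n(B) = 32 (n(B) = -1*(-32) = 32)
q = 454/419 (q = -454*(-1/419) = 454/419 ≈ 1.0835)
q*(n(c(6, 3)) + Y(15)) = 454*(32 + 15)/419 = (454/419)*47 = 21338/419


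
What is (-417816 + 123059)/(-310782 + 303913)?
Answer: 294757/6869 ≈ 42.911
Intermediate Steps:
(-417816 + 123059)/(-310782 + 303913) = -294757/(-6869) = -294757*(-1/6869) = 294757/6869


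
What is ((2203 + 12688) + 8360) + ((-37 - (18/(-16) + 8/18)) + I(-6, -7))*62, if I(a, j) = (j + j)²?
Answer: 1193443/36 ≈ 33151.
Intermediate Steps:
I(a, j) = 4*j² (I(a, j) = (2*j)² = 4*j²)
((2203 + 12688) + 8360) + ((-37 - (18/(-16) + 8/18)) + I(-6, -7))*62 = ((2203 + 12688) + 8360) + ((-37 - (18/(-16) + 8/18)) + 4*(-7)²)*62 = (14891 + 8360) + ((-37 - (18*(-1/16) + 8*(1/18))) + 4*49)*62 = 23251 + ((-37 - (-9/8 + 4/9)) + 196)*62 = 23251 + ((-37 - 1*(-49/72)) + 196)*62 = 23251 + ((-37 + 49/72) + 196)*62 = 23251 + (-2615/72 + 196)*62 = 23251 + (11497/72)*62 = 23251 + 356407/36 = 1193443/36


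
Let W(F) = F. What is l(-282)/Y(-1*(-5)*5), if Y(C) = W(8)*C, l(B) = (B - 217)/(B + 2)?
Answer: 499/56000 ≈ 0.0089107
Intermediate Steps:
l(B) = (-217 + B)/(2 + B)
Y(C) = 8*C
l(-282)/Y(-1*(-5)*5) = ((-217 - 282)/(2 - 282))/((8*(-1*(-5)*5))) = (-499/(-280))/((8*(5*5))) = (-1/280*(-499))/((8*25)) = (499/280)/200 = (499/280)*(1/200) = 499/56000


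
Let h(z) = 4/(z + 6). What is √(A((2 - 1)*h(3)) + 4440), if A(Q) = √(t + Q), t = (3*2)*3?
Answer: √(39960 + 3*√166)/3 ≈ 66.666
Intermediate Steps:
t = 18 (t = 6*3 = 18)
h(z) = 4/(6 + z)
A(Q) = √(18 + Q)
√(A((2 - 1)*h(3)) + 4440) = √(√(18 + (2 - 1)*(4/(6 + 3))) + 4440) = √(√(18 + 1*(4/9)) + 4440) = √(√(18 + 4/9) + 4440) = √(√(166/9) + 4440) = √(√166/3 + 4440) = √(4440 + √166/3)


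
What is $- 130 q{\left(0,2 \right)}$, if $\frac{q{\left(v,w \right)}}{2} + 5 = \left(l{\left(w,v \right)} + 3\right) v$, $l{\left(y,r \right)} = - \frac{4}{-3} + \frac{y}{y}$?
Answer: $1300$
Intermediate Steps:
$l{\left(y,r \right)} = \frac{7}{3}$ ($l{\left(y,r \right)} = \left(-4\right) \left(- \frac{1}{3}\right) + 1 = \frac{4}{3} + 1 = \frac{7}{3}$)
$q{\left(v,w \right)} = -10 + \frac{32 v}{3}$ ($q{\left(v,w \right)} = -10 + 2 \left(\frac{7}{3} + 3\right) v = -10 + 2 \frac{16 v}{3} = -10 + \frac{32 v}{3}$)
$- 130 q{\left(0,2 \right)} = - 130 \left(-10 + \frac{32}{3} \cdot 0\right) = - 130 \left(-10 + 0\right) = \left(-130\right) \left(-10\right) = 1300$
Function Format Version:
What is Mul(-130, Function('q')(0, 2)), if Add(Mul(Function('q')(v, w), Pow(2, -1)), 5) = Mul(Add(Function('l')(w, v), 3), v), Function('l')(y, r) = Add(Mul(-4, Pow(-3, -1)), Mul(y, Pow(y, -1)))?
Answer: 1300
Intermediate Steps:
Function('l')(y, r) = Rational(7, 3) (Function('l')(y, r) = Add(Mul(-4, Rational(-1, 3)), 1) = Add(Rational(4, 3), 1) = Rational(7, 3))
Function('q')(v, w) = Add(-10, Mul(Rational(32, 3), v)) (Function('q')(v, w) = Add(-10, Mul(2, Mul(Add(Rational(7, 3), 3), v))) = Add(-10, Mul(2, Mul(Rational(16, 3), v))) = Add(-10, Mul(Rational(32, 3), v)))
Mul(-130, Function('q')(0, 2)) = Mul(-130, Add(-10, Mul(Rational(32, 3), 0))) = Mul(-130, Add(-10, 0)) = Mul(-130, -10) = 1300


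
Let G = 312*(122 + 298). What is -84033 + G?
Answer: 47007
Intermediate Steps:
G = 131040 (G = 312*420 = 131040)
-84033 + G = -84033 + 131040 = 47007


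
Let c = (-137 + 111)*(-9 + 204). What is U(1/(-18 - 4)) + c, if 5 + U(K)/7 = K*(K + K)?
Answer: -1235403/242 ≈ -5105.0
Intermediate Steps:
U(K) = -35 + 14*K² (U(K) = -35 + 7*(K*(K + K)) = -35 + 7*(K*(2*K)) = -35 + 7*(2*K²) = -35 + 14*K²)
c = -5070 (c = -26*195 = -5070)
U(1/(-18 - 4)) + c = (-35 + 14*(1/(-18 - 4))²) - 5070 = (-35 + 14*(1/(-22))²) - 5070 = (-35 + 14*(-1/22)²) - 5070 = (-35 + 14*(1/484)) - 5070 = (-35 + 7/242) - 5070 = -8463/242 - 5070 = -1235403/242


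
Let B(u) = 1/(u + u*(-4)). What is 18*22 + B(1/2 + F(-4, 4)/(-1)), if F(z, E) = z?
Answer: 10690/27 ≈ 395.93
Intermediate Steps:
B(u) = -1/(3*u) (B(u) = 1/(u - 4*u) = 1/(-3*u) = -1/(3*u))
18*22 + B(1/2 + F(-4, 4)/(-1)) = 18*22 - 1/(3*(1/2 - 4/(-1))) = 396 - 1/(3*(1*(½) - 4*(-1))) = 396 - 1/(3*(½ + 4)) = 396 - 1/(3*9/2) = 396 - ⅓*2/9 = 396 - 2/27 = 10690/27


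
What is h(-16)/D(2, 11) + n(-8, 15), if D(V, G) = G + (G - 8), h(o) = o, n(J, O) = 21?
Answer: 139/7 ≈ 19.857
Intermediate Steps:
D(V, G) = -8 + 2*G (D(V, G) = G + (-8 + G) = -8 + 2*G)
h(-16)/D(2, 11) + n(-8, 15) = -16/(-8 + 2*11) + 21 = -16/(-8 + 22) + 21 = -16/14 + 21 = -16*1/14 + 21 = -8/7 + 21 = 139/7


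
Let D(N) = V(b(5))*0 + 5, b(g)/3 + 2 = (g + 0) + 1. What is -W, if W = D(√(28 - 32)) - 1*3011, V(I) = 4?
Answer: 3006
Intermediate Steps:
b(g) = -3 + 3*g (b(g) = -6 + 3*((g + 0) + 1) = -6 + 3*(g + 1) = -6 + 3*(1 + g) = -6 + (3 + 3*g) = -3 + 3*g)
D(N) = 5 (D(N) = 4*0 + 5 = 0 + 5 = 5)
W = -3006 (W = 5 - 1*3011 = 5 - 3011 = -3006)
-W = -1*(-3006) = 3006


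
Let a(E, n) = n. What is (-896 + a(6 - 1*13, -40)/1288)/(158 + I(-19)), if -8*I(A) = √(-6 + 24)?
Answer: -729383616/128613079 - 1731132*√2/128613079 ≈ -5.6902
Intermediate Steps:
I(A) = -3*√2/8 (I(A) = -√(-6 + 24)/8 = -3*√2/8)
(-896 + a(6 - 1*13, -40)/1288)/(158 + I(-19)) = (-896 - 40/1288)/(158 - 3*√2/8) = (-896 - 40*1/1288)/(158 - 3*√2/8) = (-896 - 5/161)/(158 - 3*√2/8) = -144261/(161*(158 - 3*√2/8))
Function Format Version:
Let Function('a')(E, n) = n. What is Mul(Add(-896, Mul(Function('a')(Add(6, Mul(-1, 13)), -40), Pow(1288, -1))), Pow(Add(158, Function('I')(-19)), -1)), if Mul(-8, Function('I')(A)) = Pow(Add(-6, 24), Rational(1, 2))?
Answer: Add(Rational(-729383616, 128613079), Mul(Rational(-1731132, 128613079), Pow(2, Rational(1, 2)))) ≈ -5.6902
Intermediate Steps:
Function('I')(A) = Mul(Rational(-3, 8), Pow(2, Rational(1, 2))) (Function('I')(A) = Mul(Rational(-1, 8), Pow(Add(-6, 24), Rational(1, 2))) = Mul(Rational(-1, 8), Pow(18, Rational(1, 2))) = Mul(Rational(-1, 8), Mul(3, Pow(2, Rational(1, 2)))) = Mul(Rational(-3, 8), Pow(2, Rational(1, 2))))
Mul(Add(-896, Mul(Function('a')(Add(6, Mul(-1, 13)), -40), Pow(1288, -1))), Pow(Add(158, Function('I')(-19)), -1)) = Mul(Add(-896, Mul(-40, Pow(1288, -1))), Pow(Add(158, Mul(Rational(-3, 8), Pow(2, Rational(1, 2)))), -1)) = Mul(Add(-896, Mul(-40, Rational(1, 1288))), Pow(Add(158, Mul(Rational(-3, 8), Pow(2, Rational(1, 2)))), -1)) = Mul(Add(-896, Rational(-5, 161)), Pow(Add(158, Mul(Rational(-3, 8), Pow(2, Rational(1, 2)))), -1)) = Mul(Rational(-144261, 161), Pow(Add(158, Mul(Rational(-3, 8), Pow(2, Rational(1, 2)))), -1))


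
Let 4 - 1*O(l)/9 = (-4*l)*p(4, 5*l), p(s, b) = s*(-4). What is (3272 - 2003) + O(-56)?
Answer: 33561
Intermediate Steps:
p(s, b) = -4*s
O(l) = 36 - 576*l (O(l) = 36 - 9*(-4*l)*(-4*4) = 36 - 9*(-4*l)*(-16) = 36 - 576*l)
(3272 - 2003) + O(-56) = (3272 - 2003) + (36 - 576*(-56)) = 1269 + (36 + 32256) = 1269 + 32292 = 33561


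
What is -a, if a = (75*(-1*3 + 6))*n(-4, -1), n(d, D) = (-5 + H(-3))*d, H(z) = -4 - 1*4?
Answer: -11700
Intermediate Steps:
H(z) = -8 (H(z) = -4 - 4 = -8)
n(d, D) = -13*d (n(d, D) = (-5 - 8)*d = -13*d)
a = 11700 (a = (75*(-1*3 + 6))*(-13*(-4)) = (75*(-3 + 6))*52 = (75*3)*52 = 225*52 = 11700)
-a = -1*11700 = -11700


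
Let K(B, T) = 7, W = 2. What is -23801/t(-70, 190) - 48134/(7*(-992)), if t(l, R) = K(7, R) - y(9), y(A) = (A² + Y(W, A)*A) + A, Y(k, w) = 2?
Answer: 85067839/350672 ≈ 242.59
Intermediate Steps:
y(A) = A² + 3*A (y(A) = (A² + 2*A) + A = A² + 3*A)
t(l, R) = -101 (t(l, R) = 7 - 9*(3 + 9) = 7 - 9*12 = 7 - 1*108 = 7 - 108 = -101)
-23801/t(-70, 190) - 48134/(7*(-992)) = -23801/(-101) - 48134/(7*(-992)) = -23801*(-1/101) - 48134/(-6944) = 23801/101 - 48134*(-1/6944) = 23801/101 + 24067/3472 = 85067839/350672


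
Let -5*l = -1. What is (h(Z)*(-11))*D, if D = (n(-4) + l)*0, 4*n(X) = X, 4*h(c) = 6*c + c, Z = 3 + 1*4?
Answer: 0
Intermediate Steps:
Z = 7 (Z = 3 + 4 = 7)
l = 1/5 (l = -1/5*(-1) = 1/5 ≈ 0.20000)
h(c) = 7*c/4 (h(c) = (6*c + c)/4 = (7*c)/4 = 7*c/4)
n(X) = X/4
D = 0 (D = ((1/4)*(-4) + 1/5)*0 = (-1 + 1/5)*0 = -4/5*0 = 0)
(h(Z)*(-11))*D = (((7/4)*7)*(-11))*0 = ((49/4)*(-11))*0 = -539/4*0 = 0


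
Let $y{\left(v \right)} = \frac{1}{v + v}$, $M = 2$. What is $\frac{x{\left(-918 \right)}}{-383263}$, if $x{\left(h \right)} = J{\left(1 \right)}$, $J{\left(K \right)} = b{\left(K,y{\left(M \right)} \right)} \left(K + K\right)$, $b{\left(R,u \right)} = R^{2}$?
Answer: $- \frac{2}{383263} \approx -5.2183 \cdot 10^{-6}$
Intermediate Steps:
$y{\left(v \right)} = \frac{1}{2 v}$
$J{\left(K \right)} = 2 K^{3}$ ($J{\left(K \right)} = K^{2} \left(K + K\right) = K^{2} \cdot 2 K = 2 K^{3}$)
$x{\left(h \right)} = 2$ ($x{\left(h \right)} = 2 \cdot 1^{3} = 2 \cdot 1 = 2$)
$\frac{x{\left(-918 \right)}}{-383263} = \frac{2}{-383263} = 2 \left(- \frac{1}{383263}\right) = - \frac{2}{383263}$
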